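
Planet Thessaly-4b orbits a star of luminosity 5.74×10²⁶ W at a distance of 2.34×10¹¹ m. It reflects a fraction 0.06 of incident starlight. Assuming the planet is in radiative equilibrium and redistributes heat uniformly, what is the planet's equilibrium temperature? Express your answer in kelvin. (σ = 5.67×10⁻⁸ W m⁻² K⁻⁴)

T_eq ≈ 242 K

Flux: S = L/(4πd²) = 5.74×10²⁶/(4π×(2.34×10¹¹)²) = 834 W m⁻².
Energy balance: absorbed = emitted ⇒ πR²·S(1−A) = 4πR²·σT_eq⁴, so T_eq⁴ = S(1−A)/(4σ).
T_eq = [834 × 0.94 / (4 × 5.67×10⁻⁸)]^(1/4) = (3.46×10⁹)^(1/4) = 242 K.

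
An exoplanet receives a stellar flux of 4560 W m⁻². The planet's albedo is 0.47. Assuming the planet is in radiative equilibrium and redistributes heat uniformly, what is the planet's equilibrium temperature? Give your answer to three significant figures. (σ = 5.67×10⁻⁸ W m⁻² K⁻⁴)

T_eq ≈ 321 K

Energy balance: absorbed = emitted ⇒ πR²·S(1−A) = 4πR²·σT_eq⁴, so T_eq⁴ = S(1−A)/(4σ).
T_eq = [4560 × 0.53 / (4 × 5.67×10⁻⁸)]^(1/4) = (1.07×10¹⁰)^(1/4) = 321 K.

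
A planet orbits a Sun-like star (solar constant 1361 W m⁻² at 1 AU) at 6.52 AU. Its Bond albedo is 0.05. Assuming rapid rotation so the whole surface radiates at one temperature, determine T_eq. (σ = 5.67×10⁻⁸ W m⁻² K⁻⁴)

T_eq ≈ 108 K

Flux at 6.52 AU: S = 1361/6.52² = 32.0 W m⁻².
Energy balance: absorbed = emitted ⇒ πR²·S(1−A) = 4πR²·σT_eq⁴, so T_eq⁴ = S(1−A)/(4σ).
T_eq = [32.0 × 0.95 / (4 × 5.67×10⁻⁸)]^(1/4) = (1.34×10⁸)^(1/4) = 108 K.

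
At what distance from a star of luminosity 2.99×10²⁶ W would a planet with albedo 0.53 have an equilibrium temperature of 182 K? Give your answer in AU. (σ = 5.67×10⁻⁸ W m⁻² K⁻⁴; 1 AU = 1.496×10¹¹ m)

From T_eq⁴ = L(1−A)/(16πσd²): d = √[L(1−A)/(16πσT_eq⁴)].
d = √[2.99×10²⁶ × 0.47 / (16π × 5.67×10⁻⁸ × (182)⁴)] = 2.12×10¹¹ m = 1.42 AU.

d ≈ 1.42 AU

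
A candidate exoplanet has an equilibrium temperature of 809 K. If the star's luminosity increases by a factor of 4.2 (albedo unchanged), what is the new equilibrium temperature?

T_eq ≈ 1160 K

T_eq ∝ L^(1/4) · d^(−1/2).
T′ = 809 × 4.2^(1/4) = 1160 K.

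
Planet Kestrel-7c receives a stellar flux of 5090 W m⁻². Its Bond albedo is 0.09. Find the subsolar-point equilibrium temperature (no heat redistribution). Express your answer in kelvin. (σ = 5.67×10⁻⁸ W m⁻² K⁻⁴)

At the subsolar point the surface absorbs S(1−A) and emits σT⁴ per unit area — no factor of 4, since only the local patch is in balance.
T = [5090 × 0.91 / 5.67×10⁻⁸]^(1/4) = (8.17×10¹⁰)^(1/4) = 535 K.

T_ss ≈ 535 K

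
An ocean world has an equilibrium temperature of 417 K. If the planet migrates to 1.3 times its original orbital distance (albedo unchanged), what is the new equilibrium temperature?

T_eq ≈ 366 K

T_eq ∝ L^(1/4) · d^(−1/2).
T′ = 417 / 1.3^(1/2) = 366 K.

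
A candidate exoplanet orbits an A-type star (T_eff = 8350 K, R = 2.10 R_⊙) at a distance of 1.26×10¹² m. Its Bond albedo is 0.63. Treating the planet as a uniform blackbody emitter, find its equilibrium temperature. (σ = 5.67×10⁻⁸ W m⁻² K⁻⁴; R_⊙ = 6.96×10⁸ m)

T_eq ≈ 157 K

R_⋆ = 2.10 × 6.96×10⁸ = 1.46×10⁹ m.
L = 4πR_⋆²σT_⋆⁴ = 4π(1.46×10⁹)² × 5.67×10⁻⁸ × (8350)⁴ = 7.40×10²⁷ W.
S = L/(4πd²) = 371 W m⁻².
Energy balance: absorbed = emitted ⇒ πR²·S(1−A) = 4πR²·σT_eq⁴, so T_eq⁴ = S(1−A)/(4σ).
T_eq = [371 × 0.37 / (4 × 5.67×10⁻⁸)]^(1/4) = (6.05×10⁸)^(1/4) = 157 K.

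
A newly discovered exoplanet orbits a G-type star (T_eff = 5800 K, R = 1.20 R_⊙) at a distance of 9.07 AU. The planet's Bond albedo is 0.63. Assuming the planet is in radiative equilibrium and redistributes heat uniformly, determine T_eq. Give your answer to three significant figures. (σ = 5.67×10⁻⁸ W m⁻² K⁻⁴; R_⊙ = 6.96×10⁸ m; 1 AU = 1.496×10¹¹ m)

R_⋆ = 1.20 × 6.96×10⁸ = 8.35×10⁸ m.
d = 9.07 AU = 1.36×10¹² m.
L = 4πR_⋆²σT_⋆⁴ = 4π(8.35×10⁸)² × 5.67×10⁻⁸ × (5800)⁴ = 5.62×10²⁶ W.
S = L/(4πd²) = 24.3 W m⁻².
Energy balance: absorbed = emitted ⇒ πR²·S(1−A) = 4πR²·σT_eq⁴, so T_eq⁴ = S(1−A)/(4σ).
T_eq = [24.3 × 0.37 / (4 × 5.67×10⁻⁸)]^(1/4) = (3.97×10⁷)^(1/4) = 79.4 K.

T_eq ≈ 79.4 K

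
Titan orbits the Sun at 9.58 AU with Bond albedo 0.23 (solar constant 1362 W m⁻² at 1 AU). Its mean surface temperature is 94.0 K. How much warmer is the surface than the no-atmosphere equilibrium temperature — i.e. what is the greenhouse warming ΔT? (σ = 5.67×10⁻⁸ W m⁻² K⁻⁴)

ΔT ≈ 9.7 K

S = 1362/9.58² = 14.84 W m⁻².
T_eq = [S(1−A)/(4σ)]^(1/4) = [14.84×0.77/(4×5.67×10⁻⁸)]^(1/4) = 84.3 K.
ΔT = T_surf − T_eq = 94 − 84.3.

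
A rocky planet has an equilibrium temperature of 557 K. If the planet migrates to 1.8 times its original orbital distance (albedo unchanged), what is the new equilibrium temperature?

T_eq ≈ 415 K

T_eq ∝ L^(1/4) · d^(−1/2).
T′ = 557 / 1.8^(1/2) = 415 K.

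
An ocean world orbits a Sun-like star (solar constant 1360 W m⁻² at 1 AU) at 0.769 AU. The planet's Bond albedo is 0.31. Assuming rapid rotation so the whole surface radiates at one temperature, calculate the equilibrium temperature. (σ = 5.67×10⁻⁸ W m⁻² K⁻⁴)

Flux at 0.769 AU: S = 1360/0.769² = 2300 W m⁻².
Energy balance: absorbed = emitted ⇒ πR²·S(1−A) = 4πR²·σT_eq⁴, so T_eq⁴ = S(1−A)/(4σ).
T_eq = [2300 × 0.69 / (4 × 5.67×10⁻⁸)]^(1/4) = (7.00×10⁹)^(1/4) = 289 K.

T_eq ≈ 289 K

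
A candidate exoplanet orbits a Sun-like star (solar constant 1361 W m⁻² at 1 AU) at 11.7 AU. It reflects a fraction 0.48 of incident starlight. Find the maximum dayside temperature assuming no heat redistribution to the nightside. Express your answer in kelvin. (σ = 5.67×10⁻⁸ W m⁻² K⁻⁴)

T_ss ≈ 97.7 K

Flux at 11.7 AU: S = 1361/11.7² = 9.94 W m⁻².
With no redistribution each surface element balances locally: S(1−A) = σT⁴.
T = [9.94 × 0.52 / 5.67×10⁻⁸]^(1/4) = (9.12×10⁷)^(1/4) = 97.7 K.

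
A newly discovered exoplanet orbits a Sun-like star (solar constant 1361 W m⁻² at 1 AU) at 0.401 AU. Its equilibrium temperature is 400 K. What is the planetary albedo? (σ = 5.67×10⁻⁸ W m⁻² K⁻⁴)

Flux at 0.401 AU: S = 1361/0.401² = 8460 W m⁻².
From T_eq⁴ = S(1−A)/(4σ): 1−A = 4σT_eq⁴/S.
1−A = 4 × 5.67×10⁻⁸ × (400)⁴ / 8460 = 0.686.

A ≈ 0.31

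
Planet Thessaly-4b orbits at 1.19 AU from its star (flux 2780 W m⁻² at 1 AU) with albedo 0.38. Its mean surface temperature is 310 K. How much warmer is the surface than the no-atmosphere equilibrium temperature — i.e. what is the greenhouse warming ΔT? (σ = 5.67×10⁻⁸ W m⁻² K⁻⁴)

S = 2780/1.19² = 1963 W m⁻².
T_eq = [S(1−A)/(4σ)]^(1/4) = [1963×0.62/(4×5.67×10⁻⁸)]^(1/4) = 270.7 K.
ΔT = T_surf − T_eq = 310 − 270.7.

ΔT ≈ 39.3 K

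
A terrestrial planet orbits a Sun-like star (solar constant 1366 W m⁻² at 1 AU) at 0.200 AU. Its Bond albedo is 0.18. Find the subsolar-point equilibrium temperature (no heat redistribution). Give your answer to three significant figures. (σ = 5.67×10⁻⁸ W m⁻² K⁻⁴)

T_ss ≈ 838 K

Flux at 0.200 AU: S = 1366/0.200² = 3.41×10⁴ W m⁻².
At the subsolar point the surface absorbs S(1−A) and emits σT⁴ per unit area — no factor of 4, since only the local patch is in balance.
T = [3.41×10⁴ × 0.82 / 5.67×10⁻⁸]^(1/4) = (4.94×10¹¹)^(1/4) = 838 K.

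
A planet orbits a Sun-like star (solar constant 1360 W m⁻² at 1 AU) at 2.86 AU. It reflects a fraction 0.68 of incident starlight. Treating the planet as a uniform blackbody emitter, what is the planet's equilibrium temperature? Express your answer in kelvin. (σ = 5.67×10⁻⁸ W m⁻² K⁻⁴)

Flux at 2.86 AU: S = 1360/2.86² = 166 W m⁻².
Energy balance: absorbed = emitted ⇒ πR²·S(1−A) = 4πR²·σT_eq⁴, so T_eq⁴ = S(1−A)/(4σ).
T_eq = [166 × 0.32 / (4 × 5.67×10⁻⁸)]^(1/4) = (2.35×10⁸)^(1/4) = 124 K.

T_eq ≈ 124 K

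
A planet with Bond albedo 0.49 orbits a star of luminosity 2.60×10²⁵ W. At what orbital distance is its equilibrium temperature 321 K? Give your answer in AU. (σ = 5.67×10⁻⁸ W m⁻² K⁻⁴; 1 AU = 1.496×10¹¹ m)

d ≈ 0.140 AU

From T_eq⁴ = L(1−A)/(16πσd²): d = √[L(1−A)/(16πσT_eq⁴)].
d = √[2.60×10²⁵ × 0.51 / (16π × 5.67×10⁻⁸ × (321)⁴)] = 2.09×10¹⁰ m = 0.140 AU.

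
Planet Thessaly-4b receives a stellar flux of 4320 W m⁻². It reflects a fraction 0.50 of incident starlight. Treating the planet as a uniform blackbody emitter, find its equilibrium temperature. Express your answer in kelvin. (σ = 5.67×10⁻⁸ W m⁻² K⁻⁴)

Energy balance: absorbed = emitted ⇒ πR²·S(1−A) = 4πR²·σT_eq⁴, so T_eq⁴ = S(1−A)/(4σ).
T_eq = [4320 × 0.50 / (4 × 5.67×10⁻⁸)]^(1/4) = (9.52×10⁹)^(1/4) = 312 K.

T_eq ≈ 312 K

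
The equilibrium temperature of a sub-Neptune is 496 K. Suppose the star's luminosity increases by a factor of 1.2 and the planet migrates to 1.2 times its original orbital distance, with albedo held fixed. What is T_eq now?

T_eq ∝ L^(1/4) · d^(−1/2).
T′ = 496 × 1.2^(1/4) / 1.2^(1/2) = 474 K.

T_eq ≈ 474 K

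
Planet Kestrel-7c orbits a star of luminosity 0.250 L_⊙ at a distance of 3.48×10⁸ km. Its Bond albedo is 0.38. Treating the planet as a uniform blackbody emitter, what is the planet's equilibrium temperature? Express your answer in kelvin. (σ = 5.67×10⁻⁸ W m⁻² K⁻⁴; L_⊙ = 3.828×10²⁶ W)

T_eq ≈ 115 K

d = 3.48×10⁸ km = 3.48×10¹¹ m.
L = 0.250 × 3.828×10²⁶ = 9.57×10²⁵ W.
Flux: S = L/(4πd²) = 9.57×10²⁵/(4π×(3.48×10¹¹)²) = 62.9 W m⁻².
Energy balance: absorbed = emitted ⇒ πR²·S(1−A) = 4πR²·σT_eq⁴, so T_eq⁴ = S(1−A)/(4σ).
T_eq = [62.9 × 0.62 / (4 × 5.67×10⁻⁸)]^(1/4) = (1.72×10⁸)^(1/4) = 115 K.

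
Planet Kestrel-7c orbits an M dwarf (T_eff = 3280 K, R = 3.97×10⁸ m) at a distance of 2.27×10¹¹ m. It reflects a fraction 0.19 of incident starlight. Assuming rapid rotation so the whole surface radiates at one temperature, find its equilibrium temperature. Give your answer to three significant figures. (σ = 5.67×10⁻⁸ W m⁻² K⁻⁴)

T_eq ≈ 92.0 K

L = 4πR_⋆²σT_⋆⁴ = 4π(3.97×10⁸)² × 5.67×10⁻⁸ × (3280)⁴ = 1.30×10²⁵ W.
S = L/(4πd²) = 20.1 W m⁻².
Energy balance: absorbed = emitted ⇒ πR²·S(1−A) = 4πR²·σT_eq⁴, so T_eq⁴ = S(1−A)/(4σ).
T_eq = [20.1 × 0.81 / (4 × 5.67×10⁻⁸)]^(1/4) = (7.17×10⁷)^(1/4) = 92.0 K.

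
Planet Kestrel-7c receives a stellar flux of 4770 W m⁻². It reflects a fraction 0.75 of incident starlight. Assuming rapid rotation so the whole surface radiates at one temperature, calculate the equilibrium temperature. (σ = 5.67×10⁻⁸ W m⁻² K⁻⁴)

T_eq ≈ 269 K

Energy balance: absorbed = emitted ⇒ πR²·S(1−A) = 4πR²·σT_eq⁴, so T_eq⁴ = S(1−A)/(4σ).
T_eq = [4770 × 0.25 / (4 × 5.67×10⁻⁸)]^(1/4) = (5.26×10⁹)^(1/4) = 269 K.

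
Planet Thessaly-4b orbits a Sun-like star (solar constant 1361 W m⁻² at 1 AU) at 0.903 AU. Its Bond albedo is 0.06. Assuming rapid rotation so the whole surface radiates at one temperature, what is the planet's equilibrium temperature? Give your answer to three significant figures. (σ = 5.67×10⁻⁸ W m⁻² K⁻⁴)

Flux at 0.903 AU: S = 1361/0.903² = 1670 W m⁻².
Energy balance: absorbed = emitted ⇒ πR²·S(1−A) = 4πR²·σT_eq⁴, so T_eq⁴ = S(1−A)/(4σ).
T_eq = [1670 × 0.94 / (4 × 5.67×10⁻⁸)]^(1/4) = (6.92×10⁹)^(1/4) = 288 K.

T_eq ≈ 288 K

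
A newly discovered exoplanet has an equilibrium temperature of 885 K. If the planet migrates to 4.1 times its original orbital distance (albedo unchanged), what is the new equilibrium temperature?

T_eq ≈ 437 K

T_eq ∝ L^(1/4) · d^(−1/2).
T′ = 885 / 4.1^(1/2) = 437 K.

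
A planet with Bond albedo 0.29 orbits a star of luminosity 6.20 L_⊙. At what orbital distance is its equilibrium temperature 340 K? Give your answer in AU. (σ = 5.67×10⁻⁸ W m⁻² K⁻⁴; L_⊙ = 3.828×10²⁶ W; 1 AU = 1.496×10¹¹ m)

d ≈ 1.41 AU

L = 6.20 × 3.828×10²⁶ = 2.37×10²⁷ W.
From T_eq⁴ = L(1−A)/(16πσd²): d = √[L(1−A)/(16πσT_eq⁴)].
d = √[2.37×10²⁷ × 0.71 / (16π × 5.67×10⁻⁸ × (340)⁴)] = 2.10×10¹¹ m = 1.41 AU.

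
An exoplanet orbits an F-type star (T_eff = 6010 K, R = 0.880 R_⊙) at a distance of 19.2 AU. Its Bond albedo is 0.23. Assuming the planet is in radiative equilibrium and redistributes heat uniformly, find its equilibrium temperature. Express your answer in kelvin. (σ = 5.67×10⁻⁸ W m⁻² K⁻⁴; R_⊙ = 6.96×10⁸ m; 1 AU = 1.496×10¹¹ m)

T_eq ≈ 58.1 K

R_⋆ = 0.880 × 6.96×10⁸ = 6.12×10⁸ m.
d = 19.2 AU = 2.87×10¹² m.
L = 4πR_⋆²σT_⋆⁴ = 4π(6.12×10⁸)² × 5.67×10⁻⁸ × (6010)⁴ = 3.49×10²⁶ W.
S = L/(4πd²) = 3.36 W m⁻².
Energy balance: absorbed = emitted ⇒ πR²·S(1−A) = 4πR²·σT_eq⁴, so T_eq⁴ = S(1−A)/(4σ).
T_eq = [3.36 × 0.77 / (4 × 5.67×10⁻⁸)]^(1/4) = (1.14×10⁷)^(1/4) = 58.1 K.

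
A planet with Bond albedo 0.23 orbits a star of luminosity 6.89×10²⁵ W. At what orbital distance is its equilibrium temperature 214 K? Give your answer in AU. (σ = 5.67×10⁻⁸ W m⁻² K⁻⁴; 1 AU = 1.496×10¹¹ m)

d ≈ 0.630 AU

From T_eq⁴ = L(1−A)/(16πσd²): d = √[L(1−A)/(16πσT_eq⁴)].
d = √[6.89×10²⁵ × 0.77 / (16π × 5.67×10⁻⁸ × (214)⁴)] = 9.42×10¹⁰ m = 0.630 AU.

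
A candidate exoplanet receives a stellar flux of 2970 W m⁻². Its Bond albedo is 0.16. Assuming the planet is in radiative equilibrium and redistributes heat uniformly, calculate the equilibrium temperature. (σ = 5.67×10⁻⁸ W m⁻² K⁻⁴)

Energy balance: absorbed = emitted ⇒ πR²·S(1−A) = 4πR²·σT_eq⁴, so T_eq⁴ = S(1−A)/(4σ).
T_eq = [2970 × 0.84 / (4 × 5.67×10⁻⁸)]^(1/4) = (1.10×10¹⁰)^(1/4) = 324 K.

T_eq ≈ 324 K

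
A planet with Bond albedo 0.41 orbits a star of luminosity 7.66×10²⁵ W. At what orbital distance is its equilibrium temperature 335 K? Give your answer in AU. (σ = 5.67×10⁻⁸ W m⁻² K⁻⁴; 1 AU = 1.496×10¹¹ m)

From T_eq⁴ = L(1−A)/(16πσd²): d = √[L(1−A)/(16πσT_eq⁴)].
d = √[7.66×10²⁵ × 0.59 / (16π × 5.67×10⁻⁸ × (335)⁴)] = 3.55×10¹⁰ m = 0.237 AU.

d ≈ 0.237 AU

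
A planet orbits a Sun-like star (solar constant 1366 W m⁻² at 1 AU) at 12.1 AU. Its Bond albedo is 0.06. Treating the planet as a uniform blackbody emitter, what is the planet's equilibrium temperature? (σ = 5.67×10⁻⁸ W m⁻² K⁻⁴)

T_eq ≈ 78.9 K

Flux at 12.1 AU: S = 1366/12.1² = 9.33 W m⁻².
Energy balance: absorbed = emitted ⇒ πR²·S(1−A) = 4πR²·σT_eq⁴, so T_eq⁴ = S(1−A)/(4σ).
T_eq = [9.33 × 0.94 / (4 × 5.67×10⁻⁸)]^(1/4) = (3.87×10⁷)^(1/4) = 78.9 K.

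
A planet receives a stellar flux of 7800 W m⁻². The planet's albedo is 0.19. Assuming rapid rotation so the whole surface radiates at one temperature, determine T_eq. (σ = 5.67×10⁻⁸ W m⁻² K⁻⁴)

T_eq ≈ 409 K

Energy balance: absorbed = emitted ⇒ πR²·S(1−A) = 4πR²·σT_eq⁴, so T_eq⁴ = S(1−A)/(4σ).
T_eq = [7800 × 0.81 / (4 × 5.67×10⁻⁸)]^(1/4) = (2.79×10¹⁰)^(1/4) = 409 K.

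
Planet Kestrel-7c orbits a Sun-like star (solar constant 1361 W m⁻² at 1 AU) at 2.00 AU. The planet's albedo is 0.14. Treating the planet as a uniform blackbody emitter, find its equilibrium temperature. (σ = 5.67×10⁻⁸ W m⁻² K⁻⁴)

T_eq ≈ 190 K

Flux at 2.00 AU: S = 1361/2.00² = 340 W m⁻².
Energy balance: absorbed = emitted ⇒ πR²·S(1−A) = 4πR²·σT_eq⁴, so T_eq⁴ = S(1−A)/(4σ).
T_eq = [340 × 0.86 / (4 × 5.67×10⁻⁸)]^(1/4) = (1.29×10⁹)^(1/4) = 190 K.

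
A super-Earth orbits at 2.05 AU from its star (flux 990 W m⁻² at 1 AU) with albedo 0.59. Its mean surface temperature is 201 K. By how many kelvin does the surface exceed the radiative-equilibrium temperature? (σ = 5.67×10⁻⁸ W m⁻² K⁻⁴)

S = 990/2.05² = 235.6 W m⁻².
T_eq = [S(1−A)/(4σ)]^(1/4) = [235.6×0.41/(4×5.67×10⁻⁸)]^(1/4) = 143.7 K.
ΔT = T_surf − T_eq = 201 − 143.7.

ΔT ≈ 57.3 K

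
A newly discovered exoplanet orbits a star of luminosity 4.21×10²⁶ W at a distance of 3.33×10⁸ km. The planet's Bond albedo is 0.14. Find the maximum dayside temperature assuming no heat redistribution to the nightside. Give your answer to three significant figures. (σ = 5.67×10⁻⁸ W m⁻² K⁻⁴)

T_ss ≈ 260 K

d = 3.33×10⁸ km = 3.33×10¹¹ m.
Flux: S = L/(4πd²) = 4.21×10²⁶/(4π×(3.33×10¹¹)²) = 302 W m⁻².
With no redistribution each surface element balances locally: S(1−A) = σT⁴.
T = [302 × 0.86 / 5.67×10⁻⁸]^(1/4) = (4.58×10⁹)^(1/4) = 260 K.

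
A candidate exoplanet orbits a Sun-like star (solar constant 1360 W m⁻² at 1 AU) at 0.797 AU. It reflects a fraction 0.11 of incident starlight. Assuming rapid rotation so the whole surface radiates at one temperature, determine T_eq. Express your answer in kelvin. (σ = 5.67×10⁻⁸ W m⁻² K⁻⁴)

Flux at 0.797 AU: S = 1360/0.797² = 2140 W m⁻².
Energy balance: absorbed = emitted ⇒ πR²·S(1−A) = 4πR²·σT_eq⁴, so T_eq⁴ = S(1−A)/(4σ).
T_eq = [2140 × 0.89 / (4 × 5.67×10⁻⁸)]^(1/4) = (8.40×10⁹)^(1/4) = 303 K.

T_eq ≈ 303 K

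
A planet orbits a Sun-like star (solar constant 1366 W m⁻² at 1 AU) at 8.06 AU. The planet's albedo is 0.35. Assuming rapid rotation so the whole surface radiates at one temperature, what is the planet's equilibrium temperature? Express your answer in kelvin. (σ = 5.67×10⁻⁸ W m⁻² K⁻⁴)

Flux at 8.06 AU: S = 1366/8.06² = 21.0 W m⁻².
Energy balance: absorbed = emitted ⇒ πR²·S(1−A) = 4πR²·σT_eq⁴, so T_eq⁴ = S(1−A)/(4σ).
T_eq = [21.0 × 0.65 / (4 × 5.67×10⁻⁸)]^(1/4) = (6.03×10⁷)^(1/4) = 88.1 K.

T_eq ≈ 88.1 K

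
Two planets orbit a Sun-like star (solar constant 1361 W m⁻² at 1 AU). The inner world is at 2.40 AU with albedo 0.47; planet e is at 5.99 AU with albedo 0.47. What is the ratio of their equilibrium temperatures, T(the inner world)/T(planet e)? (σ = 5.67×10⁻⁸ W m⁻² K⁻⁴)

T₁/T₂ ≈ 1.580

T_eq = [S₀(1−A)/(4σd²)]^(1/4), so T ∝ (1−A)^(1/4) / √d.
T₁ = [1361×0.53/(4×5.67×10⁻⁸×2.40²)]^(1/4) = 153.29 K.
T₂ = [1361×0.53/(4×5.67×10⁻⁸×5.99²)]^(1/4) = 97.03 K.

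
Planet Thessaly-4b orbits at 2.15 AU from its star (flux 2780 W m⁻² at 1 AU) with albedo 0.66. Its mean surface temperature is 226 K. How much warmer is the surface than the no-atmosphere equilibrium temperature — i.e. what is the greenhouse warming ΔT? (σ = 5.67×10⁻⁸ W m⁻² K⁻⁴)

ΔT ≈ 52.7 K

S = 2780/2.15² = 601.4 W m⁻².
T_eq = [S(1−A)/(4σ)]^(1/4) = [601.4×0.34/(4×5.67×10⁻⁸)]^(1/4) = 173.3 K.
ΔT = T_surf − T_eq = 226 − 173.3.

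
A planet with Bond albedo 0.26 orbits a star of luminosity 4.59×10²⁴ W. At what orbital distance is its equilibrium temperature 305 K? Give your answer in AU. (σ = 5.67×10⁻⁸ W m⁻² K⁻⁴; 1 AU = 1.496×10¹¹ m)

From T_eq⁴ = L(1−A)/(16πσd²): d = √[L(1−A)/(16πσT_eq⁴)].
d = √[4.59×10²⁴ × 0.74 / (16π × 5.67×10⁻⁸ × (305)⁴)] = 1.17×10¹⁰ m = 0.0784 AU.

d ≈ 0.0784 AU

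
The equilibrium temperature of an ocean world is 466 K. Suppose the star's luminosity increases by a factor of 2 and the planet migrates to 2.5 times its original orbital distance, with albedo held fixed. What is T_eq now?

T_eq ≈ 350 K

T_eq ∝ L^(1/4) · d^(−1/2).
T′ = 466 × 2^(1/4) / 2.5^(1/2) = 350 K.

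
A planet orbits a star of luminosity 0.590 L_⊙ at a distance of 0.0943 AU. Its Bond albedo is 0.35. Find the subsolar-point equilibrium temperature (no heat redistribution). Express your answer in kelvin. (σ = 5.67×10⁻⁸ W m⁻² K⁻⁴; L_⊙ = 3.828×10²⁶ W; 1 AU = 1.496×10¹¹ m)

T_ss ≈ 1010 K

d = 0.0943 AU = 1.41×10¹⁰ m.
L = 0.590 × 3.828×10²⁶ = 2.26×10²⁶ W.
Flux: S = L/(4πd²) = 2.26×10²⁶/(4π×(1.41×10¹⁰)²) = 9.03×10⁴ W m⁻².
At the subsolar point the surface absorbs S(1−A) and emits σT⁴ per unit area — no factor of 4, since only the local patch is in balance.
T = [9.03×10⁴ × 0.65 / 5.67×10⁻⁸]^(1/4) = (1.04×10¹²)^(1/4) = 1010 K.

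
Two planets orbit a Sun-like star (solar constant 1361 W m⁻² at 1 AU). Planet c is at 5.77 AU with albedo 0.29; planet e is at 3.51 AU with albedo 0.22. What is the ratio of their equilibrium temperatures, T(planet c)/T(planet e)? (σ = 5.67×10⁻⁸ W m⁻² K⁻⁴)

T_eq = [S₀(1−A)/(4σd²)]^(1/4), so T ∝ (1−A)^(1/4) / √d.
T₁ = [1361×0.71/(4×5.67×10⁻⁸×5.77²)]^(1/4) = 106.36 K.
T₂ = [1361×0.78/(4×5.67×10⁻⁸×3.51²)]^(1/4) = 139.61 K.

T₁/T₂ ≈ 0.762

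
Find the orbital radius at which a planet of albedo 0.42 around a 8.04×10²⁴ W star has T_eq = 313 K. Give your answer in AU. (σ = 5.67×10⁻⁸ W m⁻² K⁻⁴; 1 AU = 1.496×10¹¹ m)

From T_eq⁴ = L(1−A)/(16πσd²): d = √[L(1−A)/(16πσT_eq⁴)].
d = √[8.04×10²⁴ × 0.58 / (16π × 5.67×10⁻⁸ × (313)⁴)] = 1.31×10¹⁰ m = 0.0873 AU.

d ≈ 0.0873 AU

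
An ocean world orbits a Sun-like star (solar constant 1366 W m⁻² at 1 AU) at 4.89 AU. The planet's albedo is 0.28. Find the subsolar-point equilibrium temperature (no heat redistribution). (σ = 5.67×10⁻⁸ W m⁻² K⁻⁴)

Flux at 4.89 AU: S = 1366/4.89² = 57.1 W m⁻².
At the subsolar point the surface absorbs S(1−A) and emits σT⁴ per unit area — no factor of 4, since only the local patch is in balance.
T = [57.1 × 0.72 / 5.67×10⁻⁸]^(1/4) = (7.25×10⁸)^(1/4) = 164 K.

T_ss ≈ 164 K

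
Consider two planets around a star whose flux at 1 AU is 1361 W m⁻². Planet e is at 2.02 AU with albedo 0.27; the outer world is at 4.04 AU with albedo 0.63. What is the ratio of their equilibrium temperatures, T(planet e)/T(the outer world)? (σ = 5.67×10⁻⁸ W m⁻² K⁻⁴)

T_eq = [S₀(1−A)/(4σd²)]^(1/4), so T ∝ (1−A)^(1/4) / √d.
T₁ = [1361×0.73/(4×5.67×10⁻⁸×2.02²)]^(1/4) = 181.01 K.
T₂ = [1361×0.37/(4×5.67×10⁻⁸×4.04²)]^(1/4) = 108.00 K.

T₁/T₂ ≈ 1.676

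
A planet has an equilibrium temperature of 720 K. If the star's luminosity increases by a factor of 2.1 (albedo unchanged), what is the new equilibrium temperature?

T_eq ∝ L^(1/4) · d^(−1/2).
T′ = 720 × 2.1^(1/4) = 867 K.

T_eq ≈ 867 K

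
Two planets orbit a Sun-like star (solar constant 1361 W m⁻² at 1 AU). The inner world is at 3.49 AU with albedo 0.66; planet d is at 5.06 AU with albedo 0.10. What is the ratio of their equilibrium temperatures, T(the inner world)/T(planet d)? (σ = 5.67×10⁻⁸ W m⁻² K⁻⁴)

T_eq = [S₀(1−A)/(4σd²)]^(1/4), so T ∝ (1−A)^(1/4) / √d.
T₁ = [1361×0.34/(4×5.67×10⁻⁸×3.49²)]^(1/4) = 113.77 K.
T₂ = [1361×0.90/(4×5.67×10⁻⁸×5.06²)]^(1/4) = 120.51 K.

T₁/T₂ ≈ 0.944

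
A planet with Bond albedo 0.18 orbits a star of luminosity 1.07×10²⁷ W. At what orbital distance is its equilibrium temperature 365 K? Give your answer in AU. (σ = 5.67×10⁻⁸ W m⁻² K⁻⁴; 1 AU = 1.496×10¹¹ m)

From T_eq⁴ = L(1−A)/(16πσd²): d = √[L(1−A)/(16πσT_eq⁴)].
d = √[1.07×10²⁷ × 0.82 / (16π × 5.67×10⁻⁸ × (365)⁴)] = 1.32×10¹¹ m = 0.880 AU.

d ≈ 0.880 AU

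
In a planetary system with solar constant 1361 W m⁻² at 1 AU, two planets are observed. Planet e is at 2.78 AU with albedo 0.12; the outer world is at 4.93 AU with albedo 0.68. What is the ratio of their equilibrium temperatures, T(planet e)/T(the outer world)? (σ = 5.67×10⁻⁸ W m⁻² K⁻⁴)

T₁/T₂ ≈ 1.715

T_eq = [S₀(1−A)/(4σd²)]^(1/4), so T ∝ (1−A)^(1/4) / √d.
T₁ = [1361×0.88/(4×5.67×10⁻⁸×2.78²)]^(1/4) = 161.68 K.
T₂ = [1361×0.32/(4×5.67×10⁻⁸×4.93²)]^(1/4) = 94.28 K.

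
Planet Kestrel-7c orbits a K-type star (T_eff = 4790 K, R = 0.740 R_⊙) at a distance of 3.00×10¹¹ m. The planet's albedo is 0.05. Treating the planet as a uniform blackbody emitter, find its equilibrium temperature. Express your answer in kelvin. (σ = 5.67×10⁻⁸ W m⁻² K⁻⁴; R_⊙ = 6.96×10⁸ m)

T_eq ≈ 139 K

R_⋆ = 0.740 × 6.96×10⁸ = 5.15×10⁸ m.
L = 4πR_⋆²σT_⋆⁴ = 4π(5.15×10⁸)² × 5.67×10⁻⁸ × (4790)⁴ = 9.95×10²⁵ W.
S = L/(4πd²) = 88.0 W m⁻².
Energy balance: absorbed = emitted ⇒ πR²·S(1−A) = 4πR²·σT_eq⁴, so T_eq⁴ = S(1−A)/(4σ).
T_eq = [88.0 × 0.95 / (4 × 5.67×10⁻⁸)]^(1/4) = (3.69×10⁸)^(1/4) = 139 K.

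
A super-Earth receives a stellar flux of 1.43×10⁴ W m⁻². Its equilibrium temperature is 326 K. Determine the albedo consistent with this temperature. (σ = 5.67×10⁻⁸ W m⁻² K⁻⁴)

A ≈ 0.82

From T_eq⁴ = S(1−A)/(4σ): 1−A = 4σT_eq⁴/S.
1−A = 4 × 5.67×10⁻⁸ × (326)⁴ / 1.43×10⁴ = 0.179.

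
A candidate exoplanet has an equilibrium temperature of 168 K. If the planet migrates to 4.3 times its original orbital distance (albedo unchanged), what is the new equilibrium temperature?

T_eq ∝ L^(1/4) · d^(−1/2).
T′ = 168 / 4.3^(1/2) = 81.0 K.

T_eq ≈ 81.0 K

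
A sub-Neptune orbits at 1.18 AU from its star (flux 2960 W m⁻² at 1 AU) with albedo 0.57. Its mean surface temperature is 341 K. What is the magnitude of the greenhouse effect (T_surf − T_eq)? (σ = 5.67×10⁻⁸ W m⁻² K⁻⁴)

ΔT ≈ 89.0 K

S = 2960/1.18² = 2126 W m⁻².
T_eq = [S(1−A)/(4σ)]^(1/4) = [2126×0.43/(4×5.67×10⁻⁸)]^(1/4) = 252.0 K.
ΔT = T_surf − T_eq = 341 − 252.0.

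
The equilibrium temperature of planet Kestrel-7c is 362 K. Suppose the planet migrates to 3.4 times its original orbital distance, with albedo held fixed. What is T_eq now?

T_eq ∝ L^(1/4) · d^(−1/2).
T′ = 362 / 3.4^(1/2) = 196 K.

T_eq ≈ 196 K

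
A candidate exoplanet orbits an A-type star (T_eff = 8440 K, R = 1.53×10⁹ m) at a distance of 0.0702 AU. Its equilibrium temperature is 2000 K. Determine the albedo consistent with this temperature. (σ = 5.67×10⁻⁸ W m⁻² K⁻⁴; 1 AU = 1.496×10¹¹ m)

A ≈ 0.41

d = 0.0702 AU = 1.05×10¹⁰ m.
L = 4πR_⋆²σT_⋆⁴ = 4π(1.53×10⁹)² × 5.67×10⁻⁸ × (8440)⁴ = 8.46×10²⁷ W.
S = L/(4πd²) = 6.11×10⁶ W m⁻².
From T_eq⁴ = S(1−A)/(4σ): 1−A = 4σT_eq⁴/S.
1−A = 4 × 5.67×10⁻⁸ × (2000)⁴ / 6.11×10⁶ = 0.594.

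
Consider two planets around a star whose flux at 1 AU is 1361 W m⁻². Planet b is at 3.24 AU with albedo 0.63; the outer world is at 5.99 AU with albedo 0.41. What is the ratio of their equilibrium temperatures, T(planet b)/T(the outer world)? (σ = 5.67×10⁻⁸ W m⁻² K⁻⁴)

T₁/T₂ ≈ 1.210

T_eq = [S₀(1−A)/(4σd²)]^(1/4), so T ∝ (1−A)^(1/4) / √d.
T₁ = [1361×0.37/(4×5.67×10⁻⁸×3.24²)]^(1/4) = 120.60 K.
T₂ = [1361×0.59/(4×5.67×10⁻⁸×5.99²)]^(1/4) = 99.67 K.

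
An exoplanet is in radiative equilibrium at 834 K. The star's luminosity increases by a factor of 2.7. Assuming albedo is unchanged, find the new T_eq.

T_eq ≈ 1070 K

T_eq ∝ L^(1/4) · d^(−1/2).
T′ = 834 × 2.7^(1/4) = 1070 K.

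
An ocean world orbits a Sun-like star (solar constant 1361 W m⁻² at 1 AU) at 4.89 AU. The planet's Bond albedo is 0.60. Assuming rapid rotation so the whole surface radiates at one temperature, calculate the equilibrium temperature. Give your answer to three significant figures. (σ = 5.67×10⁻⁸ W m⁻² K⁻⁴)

Flux at 4.89 AU: S = 1361/4.89² = 56.9 W m⁻².
Energy balance: absorbed = emitted ⇒ πR²·S(1−A) = 4πR²·σT_eq⁴, so T_eq⁴ = S(1−A)/(4σ).
T_eq = [56.9 × 0.40 / (4 × 5.67×10⁻⁸)]^(1/4) = (1.00×10⁸)^(1/4) = 100 K.

T_eq ≈ 100 K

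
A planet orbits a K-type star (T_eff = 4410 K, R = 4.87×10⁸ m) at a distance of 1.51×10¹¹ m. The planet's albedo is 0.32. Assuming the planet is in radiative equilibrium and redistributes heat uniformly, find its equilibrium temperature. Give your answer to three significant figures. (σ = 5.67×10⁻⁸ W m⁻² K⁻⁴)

L = 4πR_⋆²σT_⋆⁴ = 4π(4.87×10⁸)² × 5.67×10⁻⁸ × (4410)⁴ = 6.39×10²⁵ W.
S = L/(4πd²) = 223 W m⁻².
Energy balance: absorbed = emitted ⇒ πR²·S(1−A) = 4πR²·σT_eq⁴, so T_eq⁴ = S(1−A)/(4σ).
T_eq = [223 × 0.68 / (4 × 5.67×10⁻⁸)]^(1/4) = (6.69×10⁸)^(1/4) = 161 K.

T_eq ≈ 161 K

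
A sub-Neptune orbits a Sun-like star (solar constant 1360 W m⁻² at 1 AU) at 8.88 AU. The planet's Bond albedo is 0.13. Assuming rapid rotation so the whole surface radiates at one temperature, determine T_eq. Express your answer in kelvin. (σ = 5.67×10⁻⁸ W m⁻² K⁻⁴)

T_eq ≈ 90.2 K

Flux at 8.88 AU: S = 1360/8.88² = 17.2 W m⁻².
Energy balance: absorbed = emitted ⇒ πR²·S(1−A) = 4πR²·σT_eq⁴, so T_eq⁴ = S(1−A)/(4σ).
T_eq = [17.2 × 0.87 / (4 × 5.67×10⁻⁸)]^(1/4) = (6.62×10⁷)^(1/4) = 90.2 K.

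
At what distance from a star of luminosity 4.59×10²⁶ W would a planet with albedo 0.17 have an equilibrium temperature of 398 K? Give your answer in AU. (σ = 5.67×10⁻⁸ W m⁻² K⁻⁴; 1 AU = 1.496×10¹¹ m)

d ≈ 0.488 AU

From T_eq⁴ = L(1−A)/(16πσd²): d = √[L(1−A)/(16πσT_eq⁴)].
d = √[4.59×10²⁶ × 0.83 / (16π × 5.67×10⁻⁸ × (398)⁴)] = 7.30×10¹⁰ m = 0.488 AU.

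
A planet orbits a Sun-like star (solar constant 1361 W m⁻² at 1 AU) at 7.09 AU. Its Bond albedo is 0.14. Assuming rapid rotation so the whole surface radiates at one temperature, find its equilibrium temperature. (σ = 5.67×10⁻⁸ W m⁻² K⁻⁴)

Flux at 7.09 AU: S = 1361/7.09² = 27.1 W m⁻².
Energy balance: absorbed = emitted ⇒ πR²·S(1−A) = 4πR²·σT_eq⁴, so T_eq⁴ = S(1−A)/(4σ).
T_eq = [27.1 × 0.86 / (4 × 5.67×10⁻⁸)]^(1/4) = (1.03×10⁸)^(1/4) = 101 K.

T_eq ≈ 101 K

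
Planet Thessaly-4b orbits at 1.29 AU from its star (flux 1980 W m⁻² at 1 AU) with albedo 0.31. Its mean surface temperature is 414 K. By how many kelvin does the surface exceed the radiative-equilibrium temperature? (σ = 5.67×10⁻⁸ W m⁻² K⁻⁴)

ΔT ≈ 168.7 K

S = 1980/1.29² = 1190 W m⁻².
T_eq = [S(1−A)/(4σ)]^(1/4) = [1190×0.69/(4×5.67×10⁻⁸)]^(1/4) = 245.3 K.
ΔT = T_surf − T_eq = 414 − 245.3.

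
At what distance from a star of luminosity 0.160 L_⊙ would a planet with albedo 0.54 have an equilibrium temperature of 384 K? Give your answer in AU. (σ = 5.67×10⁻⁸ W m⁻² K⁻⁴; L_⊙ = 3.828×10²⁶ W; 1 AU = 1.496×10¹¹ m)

d ≈ 0.143 AU

L = 0.160 × 3.828×10²⁶ = 6.12×10²⁵ W.
From T_eq⁴ = L(1−A)/(16πσd²): d = √[L(1−A)/(16πσT_eq⁴)].
d = √[6.12×10²⁵ × 0.46 / (16π × 5.67×10⁻⁸ × (384)⁴)] = 2.13×10¹⁰ m = 0.143 AU.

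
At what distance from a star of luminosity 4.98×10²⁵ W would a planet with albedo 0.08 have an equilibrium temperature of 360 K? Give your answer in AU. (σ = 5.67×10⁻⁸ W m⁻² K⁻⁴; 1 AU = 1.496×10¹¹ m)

From T_eq⁴ = L(1−A)/(16πσd²): d = √[L(1−A)/(16πσT_eq⁴)].
d = √[4.98×10²⁵ × 0.92 / (16π × 5.67×10⁻⁸ × (360)⁴)] = 3.09×10¹⁰ m = 0.207 AU.

d ≈ 0.207 AU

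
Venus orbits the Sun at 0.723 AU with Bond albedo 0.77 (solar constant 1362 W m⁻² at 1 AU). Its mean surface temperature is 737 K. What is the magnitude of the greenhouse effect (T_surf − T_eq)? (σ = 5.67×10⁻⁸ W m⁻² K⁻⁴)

S = 1362/0.723² = 2606 W m⁻².
T_eq = [S(1−A)/(4σ)]^(1/4) = [2606×0.23/(4×5.67×10⁻⁸)]^(1/4) = 226.7 K.
ΔT = T_surf − T_eq = 737 − 226.7.

ΔT ≈ 510.3 K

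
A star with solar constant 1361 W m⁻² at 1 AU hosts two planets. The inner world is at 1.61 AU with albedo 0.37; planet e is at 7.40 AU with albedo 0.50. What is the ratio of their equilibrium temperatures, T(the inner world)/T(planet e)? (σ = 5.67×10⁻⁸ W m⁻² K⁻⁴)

T_eq = [S₀(1−A)/(4σd²)]^(1/4), so T ∝ (1−A)^(1/4) / √d.
T₁ = [1361×0.63/(4×5.67×10⁻⁸×1.61²)]^(1/4) = 195.42 K.
T₂ = [1361×0.50/(4×5.67×10⁻⁸×7.40²)]^(1/4) = 86.04 K.

T₁/T₂ ≈ 2.271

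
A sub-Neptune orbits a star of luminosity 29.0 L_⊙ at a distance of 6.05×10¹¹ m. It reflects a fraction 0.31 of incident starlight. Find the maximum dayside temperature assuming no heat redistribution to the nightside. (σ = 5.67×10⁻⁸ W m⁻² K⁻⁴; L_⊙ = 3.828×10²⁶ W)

L = 29.0 × 3.828×10²⁶ = 1.11×10²⁸ W.
Flux: S = L/(4πd²) = 1.11×10²⁸/(4π×(6.05×10¹¹)²) = 2410 W m⁻².
With no redistribution each surface element balances locally: S(1−A) = σT⁴.
T = [2410 × 0.69 / 5.67×10⁻⁸]^(1/4) = (2.94×10¹⁰)^(1/4) = 414 K.

T_ss ≈ 414 K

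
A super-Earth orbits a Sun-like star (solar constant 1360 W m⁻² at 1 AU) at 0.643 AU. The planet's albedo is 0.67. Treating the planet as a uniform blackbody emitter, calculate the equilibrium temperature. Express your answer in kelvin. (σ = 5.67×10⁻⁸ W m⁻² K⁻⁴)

T_eq ≈ 263 K

Flux at 0.643 AU: S = 1360/0.643² = 3290 W m⁻².
Energy balance: absorbed = emitted ⇒ πR²·S(1−A) = 4πR²·σT_eq⁴, so T_eq⁴ = S(1−A)/(4σ).
T_eq = [3290 × 0.33 / (4 × 5.67×10⁻⁸)]^(1/4) = (4.79×10⁹)^(1/4) = 263 K.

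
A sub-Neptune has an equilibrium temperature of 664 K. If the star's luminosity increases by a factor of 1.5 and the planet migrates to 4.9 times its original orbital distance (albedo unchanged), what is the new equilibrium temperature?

T_eq ≈ 332 K

T_eq ∝ L^(1/4) · d^(−1/2).
T′ = 664 × 1.5^(1/4) / 4.9^(1/2) = 332 K.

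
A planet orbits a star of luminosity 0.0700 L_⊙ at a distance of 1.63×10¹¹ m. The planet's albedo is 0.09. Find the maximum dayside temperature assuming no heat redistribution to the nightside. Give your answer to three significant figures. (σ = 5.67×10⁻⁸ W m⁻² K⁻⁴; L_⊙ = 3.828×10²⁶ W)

T_ss ≈ 189 K

L = 0.0700 × 3.828×10²⁶ = 2.68×10²⁵ W.
Flux: S = L/(4πd²) = 2.68×10²⁵/(4π×(1.63×10¹¹)²) = 80.3 W m⁻².
With no redistribution each surface element balances locally: S(1−A) = σT⁴.
T = [80.3 × 0.91 / 5.67×10⁻⁸]^(1/4) = (1.29×10⁹)^(1/4) = 189 K.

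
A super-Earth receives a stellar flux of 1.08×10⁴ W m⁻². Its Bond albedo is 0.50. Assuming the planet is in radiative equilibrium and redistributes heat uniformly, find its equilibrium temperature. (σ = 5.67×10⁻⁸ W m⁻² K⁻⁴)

Energy balance: absorbed = emitted ⇒ πR²·S(1−A) = 4πR²·σT_eq⁴, so T_eq⁴ = S(1−A)/(4σ).
T_eq = [1.08×10⁴ × 0.50 / (4 × 5.67×10⁻⁸)]^(1/4) = (2.38×10¹⁰)^(1/4) = 393 K.

T_eq ≈ 393 K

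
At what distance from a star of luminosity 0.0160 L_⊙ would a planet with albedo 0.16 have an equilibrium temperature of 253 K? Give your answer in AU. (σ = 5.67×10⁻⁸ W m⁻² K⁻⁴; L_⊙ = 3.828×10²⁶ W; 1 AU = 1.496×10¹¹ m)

L = 0.0160 × 3.828×10²⁶ = 6.12×10²⁴ W.
From T_eq⁴ = L(1−A)/(16πσd²): d = √[L(1−A)/(16πσT_eq⁴)].
d = √[6.12×10²⁴ × 0.84 / (16π × 5.67×10⁻⁸ × (253)⁴)] = 2.10×10¹⁰ m = 0.140 AU.

d ≈ 0.140 AU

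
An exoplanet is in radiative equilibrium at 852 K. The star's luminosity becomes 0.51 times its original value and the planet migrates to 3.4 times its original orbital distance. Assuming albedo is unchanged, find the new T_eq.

T_eq ∝ L^(1/4) · d^(−1/2).
T′ = 852 × 0.51^(1/4) / 3.4^(1/2) = 390 K.

T_eq ≈ 390 K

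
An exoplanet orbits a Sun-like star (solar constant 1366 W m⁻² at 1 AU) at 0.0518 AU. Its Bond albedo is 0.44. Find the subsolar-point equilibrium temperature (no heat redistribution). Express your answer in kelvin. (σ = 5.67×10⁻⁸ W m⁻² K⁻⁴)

T_ss ≈ 1500 K

Flux at 0.0518 AU: S = 1366/0.0518² = 5.09×10⁵ W m⁻².
At the subsolar point the surface absorbs S(1−A) and emits σT⁴ per unit area — no factor of 4, since only the local patch is in balance.
T = [5.09×10⁵ × 0.56 / 5.67×10⁻⁸]^(1/4) = (5.03×10¹²)^(1/4) = 1500 K.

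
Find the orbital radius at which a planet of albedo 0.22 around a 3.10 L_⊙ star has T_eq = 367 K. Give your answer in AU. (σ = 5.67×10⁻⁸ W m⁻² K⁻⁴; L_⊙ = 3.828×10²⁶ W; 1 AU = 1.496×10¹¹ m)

L = 3.10 × 3.828×10²⁶ = 1.19×10²⁷ W.
From T_eq⁴ = L(1−A)/(16πσd²): d = √[L(1−A)/(16πσT_eq⁴)].
d = √[1.19×10²⁷ × 0.78 / (16π × 5.67×10⁻⁸ × (367)⁴)] = 1.34×10¹¹ m = 0.894 AU.

d ≈ 0.894 AU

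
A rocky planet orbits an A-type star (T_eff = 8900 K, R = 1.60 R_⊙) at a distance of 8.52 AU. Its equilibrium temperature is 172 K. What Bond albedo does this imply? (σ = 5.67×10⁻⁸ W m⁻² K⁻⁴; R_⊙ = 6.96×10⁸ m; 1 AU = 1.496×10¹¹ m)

R_⋆ = 1.60 × 6.96×10⁸ = 1.11×10⁹ m.
d = 8.52 AU = 1.27×10¹² m.
L = 4πR_⋆²σT_⋆⁴ = 4π(1.11×10⁹)² × 5.67×10⁻⁸ × (8900)⁴ = 5.54×10²⁷ W.
S = L/(4πd²) = 272 W m⁻².
From T_eq⁴ = S(1−A)/(4σ): 1−A = 4σT_eq⁴/S.
1−A = 4 × 5.67×10⁻⁸ × (172)⁴ / 272 = 0.731.

A ≈ 0.27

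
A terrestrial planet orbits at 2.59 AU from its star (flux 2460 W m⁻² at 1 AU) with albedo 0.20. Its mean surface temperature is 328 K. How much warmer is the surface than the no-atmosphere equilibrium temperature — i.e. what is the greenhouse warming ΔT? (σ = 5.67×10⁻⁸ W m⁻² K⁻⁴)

ΔT ≈ 138.4 K

S = 2460/2.59² = 366.7 W m⁻².
T_eq = [S(1−A)/(4σ)]^(1/4) = [366.7×0.80/(4×5.67×10⁻⁸)]^(1/4) = 189.6 K.
ΔT = T_surf − T_eq = 328 − 189.6.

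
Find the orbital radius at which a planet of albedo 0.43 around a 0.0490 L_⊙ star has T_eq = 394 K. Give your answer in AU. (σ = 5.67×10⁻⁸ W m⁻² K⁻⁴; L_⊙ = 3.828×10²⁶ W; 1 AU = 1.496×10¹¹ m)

L = 0.0490 × 3.828×10²⁶ = 1.88×10²⁵ W.
From T_eq⁴ = L(1−A)/(16πσd²): d = √[L(1−A)/(16πσT_eq⁴)].
d = √[1.88×10²⁵ × 0.57 / (16π × 5.67×10⁻⁸ × (394)⁴)] = 1.25×10¹⁰ m = 0.0834 AU.

d ≈ 0.0834 AU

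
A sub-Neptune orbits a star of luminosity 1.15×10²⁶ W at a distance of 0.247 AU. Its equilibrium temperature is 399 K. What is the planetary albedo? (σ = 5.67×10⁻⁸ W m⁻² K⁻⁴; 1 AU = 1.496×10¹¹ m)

A ≈ 0.14

d = 0.247 AU = 3.70×10¹⁰ m.
Flux: S = L/(4πd²) = 1.15×10²⁶/(4π×(3.70×10¹⁰)²) = 6700 W m⁻².
From T_eq⁴ = S(1−A)/(4σ): 1−A = 4σT_eq⁴/S.
1−A = 4 × 5.67×10⁻⁸ × (399)⁴ / 6700 = 0.858.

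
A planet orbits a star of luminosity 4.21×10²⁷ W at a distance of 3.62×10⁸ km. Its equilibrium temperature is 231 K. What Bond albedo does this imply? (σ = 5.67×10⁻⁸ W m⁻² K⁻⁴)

A ≈ 0.75

d = 3.62×10⁸ km = 3.62×10¹¹ m.
Flux: S = L/(4πd²) = 4.21×10²⁷/(4π×(3.62×10¹¹)²) = 2560 W m⁻².
From T_eq⁴ = S(1−A)/(4σ): 1−A = 4σT_eq⁴/S.
1−A = 4 × 5.67×10⁻⁸ × (231)⁴ / 2560 = 0.253.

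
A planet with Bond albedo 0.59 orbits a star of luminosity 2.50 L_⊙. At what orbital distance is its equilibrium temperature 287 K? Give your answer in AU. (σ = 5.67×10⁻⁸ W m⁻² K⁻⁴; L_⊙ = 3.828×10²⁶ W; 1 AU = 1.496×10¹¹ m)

d ≈ 0.952 AU

L = 2.50 × 3.828×10²⁶ = 9.57×10²⁶ W.
From T_eq⁴ = L(1−A)/(16πσd²): d = √[L(1−A)/(16πσT_eq⁴)].
d = √[9.57×10²⁶ × 0.41 / (16π × 5.67×10⁻⁸ × (287)⁴)] = 1.42×10¹¹ m = 0.952 AU.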